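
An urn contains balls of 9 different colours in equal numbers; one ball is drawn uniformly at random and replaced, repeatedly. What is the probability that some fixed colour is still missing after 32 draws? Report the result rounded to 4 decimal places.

On each draw the fixed colour fails to appear with probability 8/9.
P(still missing after 32) = (8/9)^32 = 0.02307.

0.0231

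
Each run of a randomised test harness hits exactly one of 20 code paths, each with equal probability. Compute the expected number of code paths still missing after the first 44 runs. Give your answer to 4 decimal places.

2.0935

For each code path, P(unseen after 44) = (19/20)^44 = 0.10467.
By linearity of expectation, E[unseen] = 20·(19/20)^44 = 2.09348.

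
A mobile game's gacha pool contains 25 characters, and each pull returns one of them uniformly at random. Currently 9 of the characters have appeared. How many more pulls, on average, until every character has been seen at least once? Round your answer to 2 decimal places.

From k distinct to k+1 distinct takes on average 25/(25-k) pulls.
Sum over k = 9,...,24: E = 25/16 + 25/15 + 25/14 + ... + 25/2 + 25/1 = 84.518.

84.52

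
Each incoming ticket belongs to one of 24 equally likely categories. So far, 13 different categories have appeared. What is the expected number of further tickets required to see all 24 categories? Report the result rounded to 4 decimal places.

With k distinct categories already seen, the next new one takes an expected 24/(24-k) tickets.
Sum over k = 13,...,23: E = 24/11 + 24/10 + 24/9 + ... + 24/2 + 24/1 = 72.47706.

72.4771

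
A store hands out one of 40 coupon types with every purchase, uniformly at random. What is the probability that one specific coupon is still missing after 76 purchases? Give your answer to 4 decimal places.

0.1460

On each purchase the fixed coupon fails to appear with probability 39/40.
P(still missing after 76) = (39/40)^76 = 0.14600.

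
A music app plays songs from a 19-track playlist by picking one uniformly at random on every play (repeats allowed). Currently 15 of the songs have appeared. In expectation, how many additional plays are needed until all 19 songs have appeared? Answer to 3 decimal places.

39.583

With k distinct songs already seen, the next new one takes an expected 19/(19-k) plays.
Sum over k = 15,...,18: E = 19/4 + 19/3 + 19/2 + 19/1 = 39.5833.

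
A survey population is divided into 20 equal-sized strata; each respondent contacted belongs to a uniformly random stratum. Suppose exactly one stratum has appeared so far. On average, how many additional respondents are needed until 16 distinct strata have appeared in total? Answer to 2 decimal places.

29.29

From k distinct to k+1 distinct takes on average 20/(20-k) respondents.
Sum over k = 1,...,15: E = 20/19 + 20/18 + 20/17 + ... + 20/6 + 20/5 = 29.288.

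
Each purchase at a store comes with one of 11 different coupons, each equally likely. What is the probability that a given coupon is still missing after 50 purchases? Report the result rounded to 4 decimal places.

0.0085

Each purchase misses the fixed coupon with probability (11-1)/11 = 10/11, independently.
P(still missing after 50) = (10/11)^50 = 0.00852.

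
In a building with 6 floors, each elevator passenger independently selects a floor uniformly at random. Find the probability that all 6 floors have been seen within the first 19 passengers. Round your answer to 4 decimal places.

Let A_i be the event that floor i is missing after 19 passengers. By inclusion–exclusion on the A_i,
P(all seen) = Σ_{j=0}^{6} (-1)^j C(6,j)((6-j)/6)^19
= 1.00000 - 0.18781 + 0.00677 - 0.00004 + 0.00000 - 0.00000 + 0.00000
= 0.81892.

0.8189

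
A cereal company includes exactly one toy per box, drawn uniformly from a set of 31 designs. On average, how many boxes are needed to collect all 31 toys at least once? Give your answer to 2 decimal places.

124.84

After k distinct toys have appeared, the next box gives a new one with probability (31-k)/31, so the expected wait for the (k+1)-th is 31/(31-k).
E[T] = 31/31 + 31/30 + 31/29 + ... + 31/2 + 31/1 = 31·H_{31}.
H_{31} = 4.027, so E[T] = 124.845.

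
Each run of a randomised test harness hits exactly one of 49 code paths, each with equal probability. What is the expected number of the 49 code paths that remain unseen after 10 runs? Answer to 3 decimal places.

For each code path, P(unseen after 10) = (48/49)^10 = 0.8137.
By linearity of expectation, E[unseen] = 49·(48/49)^10 = 39.8701.

39.870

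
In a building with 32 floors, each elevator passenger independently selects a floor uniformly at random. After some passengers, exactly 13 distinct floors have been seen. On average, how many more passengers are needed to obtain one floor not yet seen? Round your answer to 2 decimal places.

The number of passengers until the next new floor is geometric with success probability 19/32, so its mean is 32/19.
E = 32/19 = 1.684.

1.68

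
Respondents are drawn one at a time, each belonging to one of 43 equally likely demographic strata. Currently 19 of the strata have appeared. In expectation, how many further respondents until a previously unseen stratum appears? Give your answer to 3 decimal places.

The number of respondents until the next new stratum is geometric with success probability 24/43, so its mean is 43/24.
E = 43/24 = 1.7917.

1.792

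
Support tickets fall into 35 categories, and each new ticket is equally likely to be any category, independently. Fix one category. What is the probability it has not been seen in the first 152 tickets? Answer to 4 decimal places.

Each ticket misses the fixed category with probability (35-1)/35 = 34/35, independently.
P(still missing after 152) = (34/35)^152 = 0.01220.

0.0122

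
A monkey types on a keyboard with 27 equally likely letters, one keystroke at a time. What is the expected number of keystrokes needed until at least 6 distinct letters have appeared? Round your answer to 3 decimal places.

6.645

Going from k to k+1 distinct takes a geometric number of keystrokes with mean 27/(27-k).
Sum over k = 0,...,5: E = 27/27 + 27/26 + 27/25 + 27/24 + 27/23 + 27/22 = 6.6446.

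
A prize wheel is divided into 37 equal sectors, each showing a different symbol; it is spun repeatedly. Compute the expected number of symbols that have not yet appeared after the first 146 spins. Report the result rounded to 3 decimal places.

0.678

For each symbol, P(unseen after 146) = (36/37)^146 = 0.0183.
By linearity of expectation, E[unseen] = 37·(36/37)^146 = 0.6775.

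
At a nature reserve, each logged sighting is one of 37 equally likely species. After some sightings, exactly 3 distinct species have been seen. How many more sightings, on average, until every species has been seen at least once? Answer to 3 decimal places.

152.374

With k distinct species already seen, the next new one takes an expected 37/(37-k) sightings.
Sum over k = 3,...,36: E = 37/34 + 37/33 + 37/32 + ... + 37/2 + 37/1 = 152.3738.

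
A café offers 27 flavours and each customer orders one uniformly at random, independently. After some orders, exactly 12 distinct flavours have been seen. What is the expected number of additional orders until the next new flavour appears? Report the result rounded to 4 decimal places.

Each order yields a new flavour with probability (27-12)/27 = 15/27, so the wait is geometric with mean 27/15.
E = 27/15 = 1.80000.

1.8000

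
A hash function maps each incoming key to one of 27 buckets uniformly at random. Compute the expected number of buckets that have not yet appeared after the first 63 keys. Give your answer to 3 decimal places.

For each bucket, P(unseen after 63) = (26/27)^63 = 0.0928.
By linearity of expectation, E[unseen] = 27·(26/27)^63 = 2.5048.

2.505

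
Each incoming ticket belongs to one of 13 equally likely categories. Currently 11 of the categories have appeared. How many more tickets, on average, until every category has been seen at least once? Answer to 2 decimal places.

From k distinct to k+1 distinct takes on average 13/(13-k) tickets.
Sum over k = 11,...,12: E = 13/2 + 13/1 = 19.500.

19.50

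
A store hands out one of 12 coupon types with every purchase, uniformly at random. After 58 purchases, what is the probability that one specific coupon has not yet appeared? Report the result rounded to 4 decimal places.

Each purchase misses the fixed coupon with probability (12-1)/12 = 11/12, independently.
P(still missing after 58) = (11/12)^58 = 0.00643.

0.0064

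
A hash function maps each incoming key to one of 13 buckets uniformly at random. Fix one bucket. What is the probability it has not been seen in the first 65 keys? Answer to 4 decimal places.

0.0055

On each key the fixed bucket fails to appear with probability 12/13.
P(still missing after 65) = (12/13)^65 = 0.00550.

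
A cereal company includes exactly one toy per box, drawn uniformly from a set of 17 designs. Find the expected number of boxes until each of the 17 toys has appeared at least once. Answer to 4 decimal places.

After k distinct toys have appeared, the next box gives a new one with probability (17-k)/17, so the expected wait for the (k+1)-th is 17/(17-k).
E[T] = 17/17 + 17/16 + 17/15 + ... + 17/2 + 17/1 = 17·H_{17}.
H_{17} = 3.43955, so E[T] = 58.47239.

58.4724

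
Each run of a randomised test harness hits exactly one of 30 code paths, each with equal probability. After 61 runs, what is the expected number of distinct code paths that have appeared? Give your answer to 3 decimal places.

26.207

For each code path, P(seen in 61 runs) = 1 - (29/30)^61 = 0.8736.
By linearity of expectation, E[distinct seen] = 30·(1 - (29/30)^61) = 26.2068.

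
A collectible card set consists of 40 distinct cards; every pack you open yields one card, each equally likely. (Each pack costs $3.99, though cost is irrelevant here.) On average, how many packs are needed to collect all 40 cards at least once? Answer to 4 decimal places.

171.1417

After k distinct cards have appeared, the next pack gives a new one with probability (40-k)/40, so the expected wait for the (k+1)-th is 40/(40-k).
E[T] = 40/40 + 40/39 + 40/38 + ... + 40/2 + 40/1 = 40·H_{40}.
H_{40} = 4.27854, so E[T] = 171.14172.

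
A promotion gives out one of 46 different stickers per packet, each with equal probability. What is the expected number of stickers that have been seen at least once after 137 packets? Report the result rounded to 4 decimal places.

For each sticker, P(seen in 137 packets) = 1 - (45/46)^137 = 0.95076.
By linearity of expectation, E[distinct seen] = 46·(1 - (45/46)^137) = 43.73510.

43.7351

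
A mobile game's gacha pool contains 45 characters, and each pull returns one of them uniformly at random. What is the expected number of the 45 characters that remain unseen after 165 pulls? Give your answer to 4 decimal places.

For each character, P(unseen after 165) = (44/45)^165 = 0.02453.
By linearity of expectation, E[unseen] = 45·(44/45)^165 = 1.10367.

1.1037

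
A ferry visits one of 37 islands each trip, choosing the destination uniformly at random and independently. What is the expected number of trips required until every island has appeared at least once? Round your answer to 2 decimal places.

155.46

After k distinct islands have appeared, the next trip gives a new one with probability (37-k)/37, so the expected wait for the (k+1)-th is 37/(37-k).
E[T] = 37/37 + 37/36 + 37/35 + ... + 37/2 + 37/1 = 37·H_{37}.
H_{37} = 4.202, so E[T] = 155.459.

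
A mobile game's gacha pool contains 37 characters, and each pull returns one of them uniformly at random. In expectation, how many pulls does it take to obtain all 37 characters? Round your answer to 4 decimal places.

155.4587

The wait to go from k to k+1 distinct characters is geometric with mean 37/(37-k).
E[T] = 37/37 + 37/36 + 37/35 + ... + 37/2 + 37/1 = 37·H_{37}.
H_{37} = 4.20159, so E[T] = 155.45869.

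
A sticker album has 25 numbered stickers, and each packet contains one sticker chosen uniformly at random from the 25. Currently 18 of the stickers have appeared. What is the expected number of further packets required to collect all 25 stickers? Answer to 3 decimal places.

64.821

From k distinct to k+1 distinct takes on average 25/(25-k) packets.
Sum over k = 18,...,24: E = 25/7 + 25/6 + 25/5 + ... + 25/2 + 25/1 = 64.8214.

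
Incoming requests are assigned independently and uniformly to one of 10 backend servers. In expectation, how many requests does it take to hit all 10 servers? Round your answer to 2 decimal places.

After k distinct servers have appeared, the next request gives a new one with probability (10-k)/10, so the expected wait for the (k+1)-th is 10/(10-k).
E[T] = 10/10 + 10/9 + 10/8 + ... + 10/2 + 10/1 = 10·H_{10}.
H_{10} = 2.929, so E[T] = 29.290.

29.29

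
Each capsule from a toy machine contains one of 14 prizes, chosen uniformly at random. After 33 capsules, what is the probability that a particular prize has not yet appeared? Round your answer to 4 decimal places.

0.0867

Each capsule misses the fixed prize with probability (14-1)/14 = 13/14, independently.
P(still missing after 33) = (13/14)^33 = 0.08668.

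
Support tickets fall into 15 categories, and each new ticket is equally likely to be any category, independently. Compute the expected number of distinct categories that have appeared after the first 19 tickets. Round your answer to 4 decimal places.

10.9562

For each category, P(seen in 19 tickets) = 1 - (14/15)^19 = 0.73041.
By linearity of expectation, E[distinct seen] = 15·(1 - (14/15)^19) = 10.95620.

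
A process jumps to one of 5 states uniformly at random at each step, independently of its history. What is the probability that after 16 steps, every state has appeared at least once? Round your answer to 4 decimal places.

0.8621

Let A_i be the event that state i is missing after 16 steps. By inclusion–exclusion on the A_i,
P(all seen) = Σ_{j=0}^{5} (-1)^j C(5,j)((5-j)/5)^16
= 1.00000 - 0.14074 + 0.00282 - 0.00000 + 0.00000 - 0.00000
= 0.86208.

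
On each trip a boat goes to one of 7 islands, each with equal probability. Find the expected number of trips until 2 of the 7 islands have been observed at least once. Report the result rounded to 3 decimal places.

2.167

Going from k to k+1 distinct takes a geometric number of trips with mean 7/(7-k).
Sum over k = 0,...,1: E = 7/7 + 7/6 = 2.1667.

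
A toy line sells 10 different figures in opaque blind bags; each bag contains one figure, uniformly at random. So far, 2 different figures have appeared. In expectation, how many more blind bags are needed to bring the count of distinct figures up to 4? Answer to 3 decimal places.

2.679

From k distinct to k+1 distinct takes on average 10/(10-k) blind bags.
Sum over k = 2,...,3: E = 10/8 + 10/7 = 2.6786.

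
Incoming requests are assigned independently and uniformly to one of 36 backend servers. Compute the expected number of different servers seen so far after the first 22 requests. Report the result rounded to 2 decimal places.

16.63

For each server, P(seen in 22 requests) = 1 - (35/36)^22 = 0.462.
By linearity of expectation, E[distinct seen] = 36·(1 - (35/36)^22) = 16.629.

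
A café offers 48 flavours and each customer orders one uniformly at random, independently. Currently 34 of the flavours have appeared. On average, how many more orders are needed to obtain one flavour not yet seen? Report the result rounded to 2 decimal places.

The number of orders until the next new flavour is geometric with success probability 14/48, so its mean is 48/14.
E = 48/14 = 3.429.

3.43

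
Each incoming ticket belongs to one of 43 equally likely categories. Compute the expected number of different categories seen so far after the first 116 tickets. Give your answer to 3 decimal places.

40.194

For each category, P(seen in 116 tickets) = 1 - (42/43)^116 = 0.9348.
By linearity of expectation, E[distinct seen] = 43·(1 - (42/43)^116) = 40.1943.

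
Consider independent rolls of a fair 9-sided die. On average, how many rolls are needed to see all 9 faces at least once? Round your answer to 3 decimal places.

After k distinct faces have appeared, the next roll gives a new one with probability (9-k)/9, so the expected wait for the (k+1)-th is 9/(9-k).
E[T] = 9/9 + 9/8 + 9/7 + ... + 9/2 + 9/1 = 9·H_{9}.
H_{9} = 2.8290, so E[T] = 25.4607.

25.461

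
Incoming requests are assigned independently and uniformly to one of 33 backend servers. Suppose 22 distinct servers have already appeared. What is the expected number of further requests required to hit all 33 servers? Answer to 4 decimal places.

With k distinct servers already seen, the next new one takes an expected 33/(33-k) requests.
Sum over k = 22,...,32: E = 33/11 + 33/10 + 33/9 + ... + 33/2 + 33/1 = 99.65595.

99.6560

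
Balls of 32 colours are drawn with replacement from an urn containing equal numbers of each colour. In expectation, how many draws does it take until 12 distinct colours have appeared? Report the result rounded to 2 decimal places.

Going from k to k+1 distinct takes a geometric number of draws with mean 32/(32-k).
Sum over k = 0,...,11: E = 32/32 + 32/31 + 32/30 + ... + 32/22 + 32/21 = 14.744.

14.74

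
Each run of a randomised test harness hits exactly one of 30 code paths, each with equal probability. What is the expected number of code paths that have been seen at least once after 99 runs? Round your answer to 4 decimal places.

28.9540

For each code path, P(seen in 99 runs) = 1 - (29/30)^99 = 0.96513.
By linearity of expectation, E[distinct seen] = 30·(1 - (29/30)^99) = 28.95403.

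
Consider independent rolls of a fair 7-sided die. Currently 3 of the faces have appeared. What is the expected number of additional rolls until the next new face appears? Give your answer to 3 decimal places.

1.750

Each roll yields a new face with probability (7-3)/7 = 4/7, so the wait is geometric with mean 7/4.
E = 7/4 = 1.7500.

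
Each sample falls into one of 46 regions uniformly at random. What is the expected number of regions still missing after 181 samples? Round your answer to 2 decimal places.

For each region, P(unseen after 181) = (45/46)^181 = 0.019.
By linearity of expectation, E[unseen] = 46·(45/46)^181 = 0.861.

0.86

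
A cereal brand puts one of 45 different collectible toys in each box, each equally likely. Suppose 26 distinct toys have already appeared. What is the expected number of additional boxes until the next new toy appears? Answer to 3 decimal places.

The number of boxes until the next new toy is geometric with success probability 19/45, so its mean is 45/19.
E = 45/19 = 2.3684.

2.368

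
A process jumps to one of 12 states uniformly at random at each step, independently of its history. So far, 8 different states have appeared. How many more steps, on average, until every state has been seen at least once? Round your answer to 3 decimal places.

From k distinct to k+1 distinct takes on average 12/(12-k) steps.
Sum over k = 8,...,11: E = 12/4 + 12/3 + 12/2 + 12/1 = 25.0000.

25.000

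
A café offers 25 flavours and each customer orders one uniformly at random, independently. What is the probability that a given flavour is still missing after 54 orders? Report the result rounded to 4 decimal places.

Each order misses the fixed flavour with probability (25-1)/25 = 24/25, independently.
P(still missing after 54) = (24/25)^54 = 0.11032.

0.1103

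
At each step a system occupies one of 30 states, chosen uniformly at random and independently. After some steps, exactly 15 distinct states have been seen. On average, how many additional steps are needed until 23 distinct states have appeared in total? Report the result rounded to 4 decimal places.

The wait to go from k to k+1 distinct states is geometric with mean 30/(30-k).
Sum over k = 15,...,22: E = 30/15 + 30/14 + 30/13 + ... + 30/9 + 30/8 = 21.76116.

21.7612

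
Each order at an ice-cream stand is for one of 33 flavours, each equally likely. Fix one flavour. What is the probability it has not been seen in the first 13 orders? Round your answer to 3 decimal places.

Each order misses the fixed flavour with probability (33-1)/33 = 32/33, independently.
P(still missing after 13) = (32/33)^13 = 0.6703.

0.670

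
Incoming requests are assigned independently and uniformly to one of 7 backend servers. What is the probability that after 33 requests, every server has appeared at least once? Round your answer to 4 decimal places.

0.9571

By inclusion–exclusion over which servers are missing,
P(all seen) = Σ_{j=0}^{7} (-1)^j C(7,j)((7-j)/7)^33
= 1.00000 - 0.04324 + 0.00032 - 0.00000 + 0.00000 - 0.00000 + 0.00000 - 0.00000
= 0.95708.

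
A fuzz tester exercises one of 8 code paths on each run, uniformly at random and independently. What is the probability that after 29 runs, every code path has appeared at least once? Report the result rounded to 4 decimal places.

0.8401

Let A_i be the event that code path i is missing after 29 runs. By inclusion–exclusion on the A_i,
P(all seen) = Σ_{j=0}^{8} (-1)^j C(8,j)((8-j)/8)^29
= 1.00000 - 0.16647 + 0.00667 - 0.00007 + 0.00000 - 0.00000 + 0.00000 - 0.00000 + 0.00000
= 0.84013.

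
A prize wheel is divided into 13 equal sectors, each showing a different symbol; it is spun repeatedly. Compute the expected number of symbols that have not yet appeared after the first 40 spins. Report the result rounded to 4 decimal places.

For each symbol, P(unseen after 40) = (12/13)^40 = 0.04069.
By linearity of expectation, E[unseen] = 13·(12/13)^40 = 0.52900.

0.5290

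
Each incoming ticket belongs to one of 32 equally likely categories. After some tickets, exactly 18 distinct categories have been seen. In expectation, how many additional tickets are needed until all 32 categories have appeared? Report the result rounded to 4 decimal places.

104.0500

The wait to go from k to k+1 distinct categories is geometric with mean 32/(32-k).
Sum over k = 18,...,31: E = 32/14 + 32/13 + 32/12 + ... + 32/2 + 32/1 = 104.04999.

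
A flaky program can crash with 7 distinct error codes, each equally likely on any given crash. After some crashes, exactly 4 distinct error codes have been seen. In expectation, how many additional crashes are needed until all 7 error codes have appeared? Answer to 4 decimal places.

12.8333

With k distinct error codes already seen, the next new one takes an expected 7/(7-k) crashes.
Sum over k = 4,...,6: E = 7/3 + 7/2 + 7/1 = 12.83333.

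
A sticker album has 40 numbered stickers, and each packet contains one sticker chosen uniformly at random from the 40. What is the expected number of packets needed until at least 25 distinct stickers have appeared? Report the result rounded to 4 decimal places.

With k distinct stickers already seen, the next new one arrives after an expected 40/(40-k) packets.
Sum over k = 0,...,24: E = 40/40 + 40/39 + 40/38 + ... + 40/17 + 40/16 = 38.41256.

38.4126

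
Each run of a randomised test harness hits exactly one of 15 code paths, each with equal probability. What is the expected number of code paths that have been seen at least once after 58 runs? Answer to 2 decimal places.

14.73

For each code path, P(seen in 58 runs) = 1 - (14/15)^58 = 0.982.
By linearity of expectation, E[distinct seen] = 15·(1 - (14/15)^58) = 14.726.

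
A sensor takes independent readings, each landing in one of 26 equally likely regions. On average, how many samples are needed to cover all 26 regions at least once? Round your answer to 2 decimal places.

100.21

The wait to go from k to k+1 distinct regions is geometric with mean 26/(26-k).
E[T] = 26/26 + 26/25 + 26/24 + ... + 26/2 + 26/1 = 26·H_{26}.
H_{26} = 3.854, so E[T] = 100.215.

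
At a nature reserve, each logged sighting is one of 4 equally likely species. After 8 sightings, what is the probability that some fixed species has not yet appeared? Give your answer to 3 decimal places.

0.100

Each sighting misses the fixed species with probability (4-1)/4 = 3/4, independently.
P(still missing after 8) = (3/4)^8 = 0.1001.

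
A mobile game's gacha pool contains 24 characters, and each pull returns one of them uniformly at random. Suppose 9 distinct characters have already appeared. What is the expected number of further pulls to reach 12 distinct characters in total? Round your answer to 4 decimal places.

5.1604

With k distinct characters already seen, the next new one takes an expected 24/(24-k) pulls.
Sum over k = 9,...,11: E = 24/15 + 24/14 + 24/13 = 5.16044.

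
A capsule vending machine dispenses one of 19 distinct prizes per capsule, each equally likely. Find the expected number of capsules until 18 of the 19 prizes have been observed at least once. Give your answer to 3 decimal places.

With k distinct prizes already seen, the next new one arrives after an expected 19/(19-k) capsules.
Sum over k = 0,...,17: E = 19/19 + 19/18 + 19/17 + ... + 19/3 + 19/2 = 48.4071.

48.407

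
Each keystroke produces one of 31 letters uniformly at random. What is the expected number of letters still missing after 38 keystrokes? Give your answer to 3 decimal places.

8.917

For each letter, P(unseen after 38) = (30/31)^38 = 0.2876.
By linearity of expectation, E[unseen] = 31·(30/31)^38 = 8.9171.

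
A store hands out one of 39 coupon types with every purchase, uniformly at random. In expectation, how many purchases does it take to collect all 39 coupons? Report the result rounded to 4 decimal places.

165.8882

After k distinct coupons have appeared, the next purchase gives a new one with probability (39-k)/39, so the expected wait for the (k+1)-th is 39/(39-k).
E[T] = 39/39 + 39/38 + 39/37 + ... + 39/2 + 39/1 = 39·H_{39}.
H_{39} = 4.25354, so E[T] = 165.88818.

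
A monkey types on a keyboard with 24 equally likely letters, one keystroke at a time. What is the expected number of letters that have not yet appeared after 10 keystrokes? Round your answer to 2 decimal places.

For each letter, P(unseen after 10) = (23/24)^10 = 0.653.
By linearity of expectation, E[unseen] = 24·(23/24)^10 = 15.681.

15.68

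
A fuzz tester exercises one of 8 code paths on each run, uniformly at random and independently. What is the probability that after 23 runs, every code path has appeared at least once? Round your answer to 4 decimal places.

0.6654

By inclusion–exclusion over which code paths are missing,
P(all seen) = Σ_{j=0}^{8} (-1)^j C(8,j)((8-j)/8)^23
= 1.00000 - 0.37092 + 0.03746 - 0.00113 + 0.00001 - 0.00000 + 0.00000 - 0.00000 + 0.00000
= 0.66542.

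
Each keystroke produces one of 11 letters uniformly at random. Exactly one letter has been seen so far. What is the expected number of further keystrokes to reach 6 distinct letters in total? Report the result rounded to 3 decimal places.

7.102

From k distinct to k+1 distinct takes on average 11/(11-k) keystrokes.
Sum over k = 1,...,5: E = 11/10 + 11/9 + 11/8 + 11/7 + 11/6 = 7.1020.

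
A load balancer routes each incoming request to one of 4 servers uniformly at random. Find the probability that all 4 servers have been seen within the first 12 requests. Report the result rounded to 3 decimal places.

Let A_i be the event that server i is missing after 12 requests. By inclusion–exclusion on the A_i,
P(all seen) = Σ_{j=0}^{4} (-1)^j C(4,j)((4-j)/4)^12
= 1.0000 - 0.1267 + 0.0015 - 0.0000 + 0.0000
= 0.8748.

0.875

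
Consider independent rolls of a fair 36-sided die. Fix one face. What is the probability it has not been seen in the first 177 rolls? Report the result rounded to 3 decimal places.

0.007

Each roll misses the fixed face with probability (36-1)/36 = 35/36, independently.
P(still missing after 177) = (35/36)^177 = 0.0068.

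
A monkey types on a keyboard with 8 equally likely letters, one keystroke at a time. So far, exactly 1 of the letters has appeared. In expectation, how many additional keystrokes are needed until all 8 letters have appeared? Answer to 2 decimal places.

20.74

From k distinct to k+1 distinct takes on average 8/(8-k) keystrokes.
Sum over k = 1,...,7: E = 8/7 + 8/6 + 8/5 + ... + 8/2 + 8/1 = 20.743.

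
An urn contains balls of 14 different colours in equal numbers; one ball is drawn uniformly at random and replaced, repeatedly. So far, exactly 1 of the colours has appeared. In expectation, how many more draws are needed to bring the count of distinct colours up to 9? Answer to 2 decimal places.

From k distinct to k+1 distinct takes on average 14/(14-k) draws.
Sum over k = 1,...,8: E = 14/13 + 14/12 + 14/11 + ... + 14/7 + 14/6 = 12.555.

12.56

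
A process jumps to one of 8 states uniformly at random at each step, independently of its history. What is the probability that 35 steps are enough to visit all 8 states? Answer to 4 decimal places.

Let A_i be the event that state i is missing after 35 steps. By inclusion–exclusion on the A_i,
P(all seen) = Σ_{j=0}^{8} (-1)^j C(8,j)((8-j)/8)^35
= 1.00000 - 0.07471 + 0.00119 - 0.00000 + 0.00000 - 0.00000 + 0.00000 - 0.00000 + 0.00000
= 0.92647.

0.9265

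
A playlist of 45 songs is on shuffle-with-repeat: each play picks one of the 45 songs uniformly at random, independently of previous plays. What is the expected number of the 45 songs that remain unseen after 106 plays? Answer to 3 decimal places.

For each song, P(unseen after 106) = (44/45)^106 = 0.0924.
By linearity of expectation, E[unseen] = 45·(44/45)^106 = 4.1559.

4.156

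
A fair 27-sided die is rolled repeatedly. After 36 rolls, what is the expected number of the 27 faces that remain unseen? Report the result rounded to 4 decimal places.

For each face, P(unseen after 36) = (26/27)^36 = 0.25701.
By linearity of expectation, E[unseen] = 27·(26/27)^36 = 6.93919.

6.9392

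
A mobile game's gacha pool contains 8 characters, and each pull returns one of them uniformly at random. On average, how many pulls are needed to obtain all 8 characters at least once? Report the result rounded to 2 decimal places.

21.74

The wait to go from k to k+1 distinct characters is geometric with mean 8/(8-k).
E[T] = 8/8 + 8/7 + 8/6 + ... + 8/2 + 8/1 = 8·H_{8}.
H_{8} = 2.718, so E[T] = 21.743.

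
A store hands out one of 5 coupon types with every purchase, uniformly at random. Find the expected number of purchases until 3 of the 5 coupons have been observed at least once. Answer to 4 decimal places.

Going from k to k+1 distinct takes a geometric number of purchases with mean 5/(5-k).
Sum over k = 0,...,2: E = 5/5 + 5/4 + 5/3 = 3.91667.

3.9167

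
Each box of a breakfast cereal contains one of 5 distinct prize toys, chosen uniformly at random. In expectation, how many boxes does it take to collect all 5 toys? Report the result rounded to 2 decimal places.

11.42

After k distinct toys have appeared, the next box gives a new one with probability (5-k)/5, so the expected wait for the (k+1)-th is 5/(5-k).
E[T] = 5/5 + 5/4 + 5/3 + 5/2 + 5/1 = 5·H_{5}.
H_{5} = 2.283, so E[T] = 11.417.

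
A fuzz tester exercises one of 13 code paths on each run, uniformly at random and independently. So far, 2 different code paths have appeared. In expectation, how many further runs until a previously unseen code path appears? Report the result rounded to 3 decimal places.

The number of runs until the next new code path is geometric with success probability 11/13, so its mean is 13/11.
E = 13/11 = 1.1818.

1.182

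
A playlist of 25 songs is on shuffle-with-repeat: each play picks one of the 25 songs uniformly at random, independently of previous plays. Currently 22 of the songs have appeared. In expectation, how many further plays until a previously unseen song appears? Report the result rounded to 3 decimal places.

8.333

The number of plays until the next new song is geometric with success probability 3/25, so its mean is 25/3.
E = 25/3 = 8.3333.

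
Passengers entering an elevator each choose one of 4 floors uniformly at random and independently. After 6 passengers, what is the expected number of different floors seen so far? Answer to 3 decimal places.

For each floor, P(seen in 6 passengers) = 1 - (3/4)^6 = 0.8220.
By linearity of expectation, E[distinct seen] = 4·(1 - (3/4)^6) = 3.2881.

3.288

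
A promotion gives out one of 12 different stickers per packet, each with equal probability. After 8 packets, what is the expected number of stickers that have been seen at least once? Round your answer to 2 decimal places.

For each sticker, P(seen in 8 packets) = 1 - (11/12)^8 = 0.501.
By linearity of expectation, E[distinct seen] = 12·(1 - (11/12)^8) = 6.018.

6.02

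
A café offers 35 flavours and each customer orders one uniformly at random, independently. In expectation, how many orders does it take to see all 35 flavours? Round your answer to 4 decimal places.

145.1373

Split into phases: going from k distinct to k+1 distinct takes on average 35/(35-k) orders.
E[T] = 35/35 + 35/34 + 35/33 + ... + 35/2 + 35/1 = 35·H_{35}.
H_{35} = 4.14678, so E[T] = 145.13735.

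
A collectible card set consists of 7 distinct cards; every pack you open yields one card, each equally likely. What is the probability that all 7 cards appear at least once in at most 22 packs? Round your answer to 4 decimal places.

0.7770

By inclusion–exclusion over which cards are missing,
P(all seen) = Σ_{j=0}^{7} (-1)^j C(7,j)((7-j)/7)^22
= 1.00000 - 0.23565 + 0.01281 - 0.00016 + 0.00000 - 0.00000 + 0.00000 - 0.00000
= 0.77700.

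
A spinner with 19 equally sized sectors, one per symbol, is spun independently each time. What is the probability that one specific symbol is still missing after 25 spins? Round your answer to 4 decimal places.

Each spin misses the fixed symbol with probability (19-1)/19 = 18/19, independently.
P(still missing after 25) = (18/19)^25 = 0.25880.

0.2588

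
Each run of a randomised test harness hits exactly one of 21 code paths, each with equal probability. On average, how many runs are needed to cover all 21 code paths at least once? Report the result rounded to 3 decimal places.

The wait to go from k to k+1 distinct code paths is geometric with mean 21/(21-k).
E[T] = 21/21 + 21/20 + 21/19 + ... + 21/2 + 21/1 = 21·H_{21}.
H_{21} = 3.6454, so E[T] = 76.5525.

76.553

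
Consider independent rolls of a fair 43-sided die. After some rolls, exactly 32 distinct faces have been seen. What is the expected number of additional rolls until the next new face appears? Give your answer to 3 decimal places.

Each roll yields a new face with probability (43-32)/43 = 11/43, so the wait is geometric with mean 43/11.
E = 43/11 = 3.9091.

3.909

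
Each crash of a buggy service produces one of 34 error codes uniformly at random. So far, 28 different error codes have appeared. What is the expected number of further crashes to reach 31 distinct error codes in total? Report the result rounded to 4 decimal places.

20.9667

The wait to go from k to k+1 distinct error codes is geometric with mean 34/(34-k).
Sum over k = 28,...,30: E = 34/6 + 34/5 + 34/4 = 20.96667.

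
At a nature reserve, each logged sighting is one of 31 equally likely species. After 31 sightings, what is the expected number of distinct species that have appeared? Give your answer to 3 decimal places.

For each species, P(seen in 31 sightings) = 1 - (30/31)^31 = 0.6381.
By linearity of expectation, E[distinct seen] = 31·(1 - (30/31)^31) = 19.7822.

19.782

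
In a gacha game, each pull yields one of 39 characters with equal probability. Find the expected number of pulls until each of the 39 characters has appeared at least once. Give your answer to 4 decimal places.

165.8882

After k distinct characters have appeared, the next pull gives a new one with probability (39-k)/39, so the expected wait for the (k+1)-th is 39/(39-k).
E[T] = 39/39 + 39/38 + 39/37 + ... + 39/2 + 39/1 = 39·H_{39}.
H_{39} = 4.25354, so E[T] = 165.88818.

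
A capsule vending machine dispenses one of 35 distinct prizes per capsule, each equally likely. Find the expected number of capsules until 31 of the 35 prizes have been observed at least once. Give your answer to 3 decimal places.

Going from k to k+1 distinct takes a geometric number of capsules with mean 35/(35-k).
Sum over k = 0,...,30: E = 35/35 + 35/34 + 35/33 + ... + 35/6 + 35/5 = 72.2207.

72.221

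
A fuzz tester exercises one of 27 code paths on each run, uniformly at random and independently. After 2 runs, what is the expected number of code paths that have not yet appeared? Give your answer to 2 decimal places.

25.04

For each code path, P(unseen after 2) = (26/27)^2 = 0.927.
By linearity of expectation, E[unseen] = 27·(26/27)^2 = 25.037.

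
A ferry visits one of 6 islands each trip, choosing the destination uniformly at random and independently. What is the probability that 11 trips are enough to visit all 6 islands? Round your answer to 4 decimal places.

0.3562

Let A_i be the event that island i is missing after 11 trips. By inclusion–exclusion on the A_i,
P(all seen) = Σ_{j=0}^{6} (-1)^j C(6,j)((6-j)/6)^11
= 1.00000 - 0.80753 + 0.17342 - 0.00977 + 0.00008 - 0.00000 + 0.00000
= 0.35621.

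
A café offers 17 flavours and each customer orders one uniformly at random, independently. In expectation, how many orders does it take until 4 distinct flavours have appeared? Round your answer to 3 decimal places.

4.410

Going from k to k+1 distinct takes a geometric number of orders with mean 17/(17-k).
Sum over k = 0,...,3: E = 17/17 + 17/16 + 17/15 + 17/14 = 4.4101.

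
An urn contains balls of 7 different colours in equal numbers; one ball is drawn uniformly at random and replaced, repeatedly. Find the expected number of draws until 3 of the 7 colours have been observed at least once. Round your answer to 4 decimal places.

3.5667

Going from k to k+1 distinct takes a geometric number of draws with mean 7/(7-k).
Sum over k = 0,...,2: E = 7/7 + 7/6 + 7/5 = 3.56667.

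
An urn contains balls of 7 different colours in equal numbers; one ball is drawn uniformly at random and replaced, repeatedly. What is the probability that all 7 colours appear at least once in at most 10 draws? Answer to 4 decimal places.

0.1049

Let A_i be the event that colour i is missing after 10 draws. By inclusion–exclusion on the A_i,
P(all seen) = Σ_{j=0}^{7} (-1)^j C(7,j)((7-j)/7)^10
= 1.00000 - 1.49841 + 0.72600 - 0.12992 + 0.00732 - 0.00008 + 0.00000 - 0.00000
= 0.10491.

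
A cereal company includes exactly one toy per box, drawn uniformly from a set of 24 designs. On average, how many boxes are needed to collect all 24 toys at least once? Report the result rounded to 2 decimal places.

90.62

Split into phases: going from k distinct to k+1 distinct takes on average 24/(24-k) boxes.
E[T] = 24/24 + 24/23 + 24/22 + ... + 24/2 + 24/1 = 24·H_{24}.
H_{24} = 3.776, so E[T] = 90.623.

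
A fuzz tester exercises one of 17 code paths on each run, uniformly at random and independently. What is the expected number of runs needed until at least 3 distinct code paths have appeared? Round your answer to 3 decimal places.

Going from k to k+1 distinct takes a geometric number of runs with mean 17/(17-k).
Sum over k = 0,...,2: E = 17/17 + 17/16 + 17/15 = 3.1958.

3.196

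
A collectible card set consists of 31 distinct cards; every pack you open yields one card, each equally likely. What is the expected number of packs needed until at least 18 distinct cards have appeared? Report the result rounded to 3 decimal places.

26.260

Going from k to k+1 distinct takes a geometric number of packs with mean 31/(31-k).
Sum over k = 0,...,17: E = 31/31 + 31/30 + 31/29 + ... + 31/15 + 31/14 = 26.2605.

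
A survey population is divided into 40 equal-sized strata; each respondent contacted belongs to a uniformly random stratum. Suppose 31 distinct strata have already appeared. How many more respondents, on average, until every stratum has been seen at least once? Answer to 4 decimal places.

From k distinct to k+1 distinct takes on average 40/(40-k) respondents.
Sum over k = 31,...,39: E = 40/9 + 40/8 + 40/7 + ... + 40/2 + 40/1 = 113.15873.

113.1587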